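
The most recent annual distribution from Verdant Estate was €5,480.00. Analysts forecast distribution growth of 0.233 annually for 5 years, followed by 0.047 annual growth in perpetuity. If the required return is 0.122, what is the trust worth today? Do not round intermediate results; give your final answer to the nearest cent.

€159295.07

D_1 = 6756.84000
D_2 = 8331.18372
D_3 = 10272.34953
D_4 = 12665.80697
D_5 = 15616.93999
Terminal value at year 5: TV = D_5×(1+g_2)/(r−g_2) = 16350.93617/0.075 = 218012.48226
P_0 = D_1/(1+r)^1 + D_2/(1+r)^2 + D_3/(1+r)^3 + D_4/(1+r)^4 + D_5/(1+r)^5 + TV/(1+r)^5
    = 6022.13904 + 6617.91215 + 7272.62538 + 7992.10971 + 8782.77297 + 122607.51073 = 159295.06999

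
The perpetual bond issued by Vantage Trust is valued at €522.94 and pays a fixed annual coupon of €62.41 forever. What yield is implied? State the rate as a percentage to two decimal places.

11.93%

P = C/r ⇒ r = C/P = €62.41/€522.94 = 0.119344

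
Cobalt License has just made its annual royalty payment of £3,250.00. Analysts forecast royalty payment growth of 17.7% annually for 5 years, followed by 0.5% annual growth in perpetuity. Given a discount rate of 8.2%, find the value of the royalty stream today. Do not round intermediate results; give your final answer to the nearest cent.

D_1 = 3825.25000
D_2 = 4502.31925
D_3 = 5299.22976
D_4 = 6237.19342
D_5 = 7341.17666
Terminal value at year 5: TV = D_5×(1+g_2)/(r−g_2) = 7377.88254/0.077 = 95816.65641
P_0 = D_1/(1+r)^1 + D_2/(1+r)^2 + D_3/(1+r)^3 + D_4/(1+r)^4 + D_5/(1+r)^5 + TV/(1+r)^5
    = 3535.35120 + 3845.75634 + 4183.41517 + 4550.72057 + 4950.27552 + 64610.73893 = 85676.25774

£85676.26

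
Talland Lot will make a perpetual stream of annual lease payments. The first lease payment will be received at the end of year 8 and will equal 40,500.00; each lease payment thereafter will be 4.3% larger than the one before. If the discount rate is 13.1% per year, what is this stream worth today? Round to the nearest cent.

Value at end of year 7: C₁ / (r − g) = 40,500.00 / (0.131 − 0.043) = 460,227.2727
Discount to today: PV = 460,227.2727 / (1 + 0.131)^7 = 460,227.2727 / 2.367218 = 194,416.95

194416.95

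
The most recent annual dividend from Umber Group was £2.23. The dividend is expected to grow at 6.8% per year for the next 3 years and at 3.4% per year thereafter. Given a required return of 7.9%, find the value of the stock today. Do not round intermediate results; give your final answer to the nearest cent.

D_1 = 2.38164
D_2 = 2.54359
D_3 = 2.71656
Terminal value at year 3: TV = D_3×(1+g_2)/(r−g_2) = 2.80892/0.045 = 62.42041
P_0 = D_1/(1+r)^1 + D_2/(1+r)^2 + D_3/(1+r)^3 + TV/(1+r)^3
    = 2.20727 + 2.18476 + 2.16249 + 49.68924 = 56.24376

£56.24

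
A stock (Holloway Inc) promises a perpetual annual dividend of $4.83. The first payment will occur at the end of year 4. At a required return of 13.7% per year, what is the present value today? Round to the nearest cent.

$23.99

Value at end of year 3: C / r = $4.83 / 0.137 = $35.2555
Discount to today: PV = $35.2555 / (1 + 0.137)^3 = $35.2555 / 1.469878 = $23.99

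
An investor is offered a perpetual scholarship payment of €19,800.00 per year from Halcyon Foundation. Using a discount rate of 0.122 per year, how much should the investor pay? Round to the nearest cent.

Level perpetuity: PV = C / r = €19,800.00 / 0.122 = €162,295.08

€162295.08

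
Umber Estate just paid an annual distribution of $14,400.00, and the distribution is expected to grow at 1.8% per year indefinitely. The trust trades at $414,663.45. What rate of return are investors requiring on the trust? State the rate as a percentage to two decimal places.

D₁ = $14,400.00 × 1.018 = $14,659.2000
P = D₁/(r − g) ⇒ r = D₁/P + g = $14,659.2000/$414,663.45 + 0.018 = 0.035352 + 0.018 = 0.053352

5.34%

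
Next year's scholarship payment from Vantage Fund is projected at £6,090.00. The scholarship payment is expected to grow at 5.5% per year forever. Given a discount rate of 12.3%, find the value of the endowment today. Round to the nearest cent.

£89558.82

Growing perpetuity: P = D₁ / (r − g) = £6,090.0000 / (0.123 − 0.055) = £89,558.82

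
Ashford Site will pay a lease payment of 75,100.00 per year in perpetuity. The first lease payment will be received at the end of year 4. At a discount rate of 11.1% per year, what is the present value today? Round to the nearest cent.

493372.32

Value at end of year 3: C / r = 75,100.00 / 0.111 = 676,576.5766
Discount to today: PV = 676,576.5766 / (1 + 0.111)^3 = 676,576.5766 / 1.371331 = 493,372.32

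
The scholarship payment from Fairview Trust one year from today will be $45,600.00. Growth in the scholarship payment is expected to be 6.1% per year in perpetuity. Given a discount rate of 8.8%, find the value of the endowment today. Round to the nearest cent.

$1688888.89

Growing perpetuity: P = D₁ / (r − g) = $45,600.0000 / (0.088 − 0.061) = $1,688,888.89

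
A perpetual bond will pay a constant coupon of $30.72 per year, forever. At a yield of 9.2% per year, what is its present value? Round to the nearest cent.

$333.91

Level perpetuity: PV = C / r = $30.72 / 0.092 = $333.91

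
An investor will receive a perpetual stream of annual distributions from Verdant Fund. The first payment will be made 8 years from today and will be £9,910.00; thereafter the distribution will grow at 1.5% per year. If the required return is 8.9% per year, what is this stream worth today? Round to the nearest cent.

Value at end of year 7: C₁ / (r − g) = £9,910.00 / (0.089 − 0.015) = £133,918.9189
Discount to today: PV = £133,918.9189 / (1 + 0.089)^7 = £133,918.9189 / 1.816332 = £73,730.43

£73730.43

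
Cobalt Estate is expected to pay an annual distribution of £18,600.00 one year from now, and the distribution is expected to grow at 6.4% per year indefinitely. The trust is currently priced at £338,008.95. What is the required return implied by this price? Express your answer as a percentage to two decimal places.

11.90%

P = D₁/(r − g) ⇒ r = D₁/P + g = £18,600.0000/£338,008.95 + 0.064 = 0.055028 + 0.064 = 0.119028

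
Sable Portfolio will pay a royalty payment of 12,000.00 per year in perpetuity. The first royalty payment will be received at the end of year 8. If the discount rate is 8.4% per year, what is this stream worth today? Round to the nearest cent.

81226.36

Value at end of year 7: C / r = 12,000.00 / 0.084 = 142,857.1429
Discount to today: PV = 142,857.1429 / (1 + 0.084)^7 = 142,857.1429 / 1.758754 = 81,226.36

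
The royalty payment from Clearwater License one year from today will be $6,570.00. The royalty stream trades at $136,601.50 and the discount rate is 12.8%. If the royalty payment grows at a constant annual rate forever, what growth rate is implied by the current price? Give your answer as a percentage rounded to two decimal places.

7.99%

P = D₁/(r−g) ⇒ g = r − D₁/P = 0.128 − $6,570.00/$136,601.50 = 0.079904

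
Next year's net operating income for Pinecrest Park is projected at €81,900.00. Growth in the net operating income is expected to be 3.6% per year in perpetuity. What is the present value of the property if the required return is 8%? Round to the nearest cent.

Growing perpetuity: P = D₁ / (r − g) = €81,900.0000 / (0.08 − 0.036) = €1,861,363.64

€1861363.64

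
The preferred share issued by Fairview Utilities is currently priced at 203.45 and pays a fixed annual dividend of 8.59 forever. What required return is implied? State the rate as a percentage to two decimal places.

P = C/r ⇒ r = C/P = 8.59/203.45 = 0.042222

4.22%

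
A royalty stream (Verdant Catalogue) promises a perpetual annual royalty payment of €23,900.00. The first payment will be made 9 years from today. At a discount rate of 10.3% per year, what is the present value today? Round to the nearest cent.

Value at end of year 8: C / r = €23,900.00 / 0.103 = €232,038.8350
Discount to today: PV = €232,038.8350 / (1 + 0.103)^8 = €232,038.8350 / 2.190807 = €105,914.78

€105914.78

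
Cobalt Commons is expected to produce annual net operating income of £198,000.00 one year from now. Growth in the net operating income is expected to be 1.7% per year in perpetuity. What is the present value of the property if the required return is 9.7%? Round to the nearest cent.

Growing perpetuity: P = D₁ / (r − g) = £198,000.0000 / (0.097 − 0.017) = £2,475,000.00

£2475000.00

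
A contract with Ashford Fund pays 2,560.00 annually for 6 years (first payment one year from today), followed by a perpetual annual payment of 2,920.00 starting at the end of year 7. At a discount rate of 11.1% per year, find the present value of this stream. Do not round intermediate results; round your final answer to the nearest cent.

PV of 6-year annuity: 2,560.00 × [1 − (1+0.111)^−6] / 0.111 = 10799.04920
Perpetuity value at year 6: 2,920.00 / 0.111 = 26306.30631
PV of perpetuity: 26306.30631 / (1+0.111)^6 = 13988.64082
Total PV = 10799.04920 + 13988.64082 = 24787.69001

24787.69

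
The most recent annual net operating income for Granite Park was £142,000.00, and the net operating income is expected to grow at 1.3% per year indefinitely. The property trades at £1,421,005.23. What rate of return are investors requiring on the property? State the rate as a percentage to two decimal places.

11.42%

D₁ = £142,000.00 × 1.013 = £143,846.0000
P = D₁/(r − g) ⇒ r = D₁/P + g = £143,846.0000/£1,421,005.23 + 0.013 = 0.101228 + 0.013 = 0.114228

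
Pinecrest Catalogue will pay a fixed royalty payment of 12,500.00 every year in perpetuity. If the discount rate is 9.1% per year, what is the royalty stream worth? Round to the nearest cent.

137362.64

Level perpetuity: PV = C / r = 12,500.00 / 0.091 = 137,362.64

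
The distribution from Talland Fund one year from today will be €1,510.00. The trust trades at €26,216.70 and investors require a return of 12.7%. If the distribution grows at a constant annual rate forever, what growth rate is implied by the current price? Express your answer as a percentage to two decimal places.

6.94%

P = D₁/(r−g) ⇒ g = r − D₁/P = 0.127 − €1,510.00/€26,216.70 = 0.069403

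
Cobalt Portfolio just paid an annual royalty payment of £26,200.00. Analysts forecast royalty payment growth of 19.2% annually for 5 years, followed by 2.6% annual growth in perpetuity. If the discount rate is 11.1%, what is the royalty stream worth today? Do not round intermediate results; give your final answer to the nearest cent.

£612209.58

D_1 = 31230.40000
D_2 = 37226.63680
D_3 = 44374.15107
D_4 = 52893.98807
D_5 = 63049.63378
Terminal value at year 5: TV = D_5×(1+g_2)/(r−g_2) = 64688.92426/0.085 = 761046.16774
P_0 = D_1/(1+r)^1 + D_2/(1+r)^2 + D_3/(1+r)^3 + D_4/(1+r)^4 + D_5/(1+r)^5 + TV/(1+r)^5
    = 28110.17102 + 30159.60743 + 32358.46269 + 34717.63054 + 37248.79893 + 449614.91409 = 612209.58470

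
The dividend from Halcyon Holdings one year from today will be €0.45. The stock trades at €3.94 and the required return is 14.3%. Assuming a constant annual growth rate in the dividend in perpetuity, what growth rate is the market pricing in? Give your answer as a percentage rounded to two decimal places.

2.88%

P = D₁/(r−g) ⇒ g = r − D₁/P = 0.143 − €0.45/€3.94 = 0.028787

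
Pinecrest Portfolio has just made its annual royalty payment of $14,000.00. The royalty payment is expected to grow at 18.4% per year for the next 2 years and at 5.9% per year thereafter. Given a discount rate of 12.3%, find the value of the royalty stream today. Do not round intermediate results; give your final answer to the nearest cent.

$287829.03

D_1 = 16576.00000
D_2 = 19625.98400
Terminal value at year 2: TV = D_2×(1+g_2)/(r−g_2) = 20783.91706/0.064 = 324748.70400
P_0 = D_1/(1+r)^1 + D_2/(1+r)^2 + TV/(1+r)^2
    = 14760.46305 + 15562.23352 + 257506.33282 = 287829.02939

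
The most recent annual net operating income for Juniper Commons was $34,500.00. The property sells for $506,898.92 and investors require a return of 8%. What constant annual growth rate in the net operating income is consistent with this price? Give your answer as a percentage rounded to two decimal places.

P = D₀(1+g)/(r−g) ⇒ P(r−g) = D₀(1+g) ⇒ g(P+D₀) = P·r − D₀
g = (P·r − D₀)/(P + D₀) = ($506,898.92×0.08 − $34,500.00) / ($506,898.92 + $34,500.00) = 0.011178

1.12%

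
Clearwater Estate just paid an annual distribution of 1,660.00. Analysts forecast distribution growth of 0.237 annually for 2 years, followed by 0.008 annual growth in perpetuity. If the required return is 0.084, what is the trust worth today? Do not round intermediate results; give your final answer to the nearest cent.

D_1 = 2053.42000
D_2 = 2540.08054
Terminal value at year 2: TV = D_2×(1+g_2)/(r−g_2) = 2560.40118/0.076 = 33689.48927
P_0 = D_1/(1+r)^1 + D_2/(1+r)^2 + TV/(1+r)^2
    = 1894.29889 + 2161.66765 + 28670.53933 = 32726.50587

32726.51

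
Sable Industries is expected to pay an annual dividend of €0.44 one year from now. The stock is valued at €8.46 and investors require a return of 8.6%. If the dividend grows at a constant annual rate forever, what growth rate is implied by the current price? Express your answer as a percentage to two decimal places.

3.40%

P = D₁/(r−g) ⇒ g = r − D₁/P = 0.086 − €0.44/€8.46 = 0.033991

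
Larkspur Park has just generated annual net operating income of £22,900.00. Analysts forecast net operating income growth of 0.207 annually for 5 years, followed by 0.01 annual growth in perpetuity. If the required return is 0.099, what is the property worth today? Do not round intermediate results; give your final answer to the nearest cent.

£568273.04

D_1 = 27640.30000
D_2 = 33361.84210
D_3 = 40267.74341
D_4 = 48603.16630
D_5 = 58664.02173
Terminal value at year 5: TV = D_5×(1+g_2)/(r−g_2) = 59250.66194/0.089 = 665737.77464
P_0 = D_1/(1+r)^1 + D_2/(1+r)^2 + D_3/(1+r)^3 + D_4/(1+r)^4 + D_5/(1+r)^5 + TV/(1+r)^5
    = 25150.40946 + 27621.96926 + 30336.41210 + 33317.60638 + 36591.76606 + 415254.87325 = 568273.03652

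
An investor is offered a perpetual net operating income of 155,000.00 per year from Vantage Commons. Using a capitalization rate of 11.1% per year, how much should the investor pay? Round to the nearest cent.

Level perpetuity: PV = C / r = 155,000.00 / 0.111 = 1,396,396.40

1396396.40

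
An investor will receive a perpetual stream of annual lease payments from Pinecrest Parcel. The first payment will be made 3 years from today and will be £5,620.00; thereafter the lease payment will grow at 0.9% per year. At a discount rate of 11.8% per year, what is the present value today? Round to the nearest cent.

Value at end of year 2: C₁ / (r − g) = £5,620.00 / (0.118 − 0.009) = £51,559.6330
Discount to today: PV = £51,559.6330 / (1 + 0.118)^2 = £51,559.6330 / 1.249924 = £41,250.21

£41250.21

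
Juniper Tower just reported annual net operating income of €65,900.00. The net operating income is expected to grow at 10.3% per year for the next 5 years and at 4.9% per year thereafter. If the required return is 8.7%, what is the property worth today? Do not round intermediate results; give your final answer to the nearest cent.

€2301412.42

D_1 = 72687.70000
D_2 = 80174.53310
D_3 = 88432.51001
D_4 = 97541.05854
D_5 = 107587.78757
Terminal value at year 5: TV = D_5×(1+g_2)/(r−g_2) = 112859.58916/0.038 = 2969989.18844
P_0 = D_1/(1+r)^1 + D_2/(1+r)^2 + D_3/(1+r)^3 + D_4/(1+r)^4 + D_5/(1+r)^5 + TV/(1+r)^5
    = 66870.00920 + 67854.29636 + 68853.07166 + 69866.54833 + 70894.94279 + 1957073.55218 = 2301412.42052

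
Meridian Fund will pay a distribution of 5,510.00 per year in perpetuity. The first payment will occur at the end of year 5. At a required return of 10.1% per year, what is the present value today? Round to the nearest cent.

37126.24

Value at end of year 4: C / r = 5,510.00 / 0.101 = 54,554.4554
Discount to today: PV = 54,554.4554 / (1 + 0.101)^4 = 54,554.4554 / 1.469431 = 37,126.24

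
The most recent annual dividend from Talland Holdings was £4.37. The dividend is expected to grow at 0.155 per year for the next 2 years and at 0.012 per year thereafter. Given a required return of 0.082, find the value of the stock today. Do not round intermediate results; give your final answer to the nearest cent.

D_1 = 5.04735
D_2 = 5.82969
Terminal value at year 2: TV = D_2×(1+g_2)/(r−g_2) = 5.89965/0.07 = 84.28065
P_0 = D_1/(1+r)^1 + D_2/(1+r)^2 + TV/(1+r)^2
    = 4.66483 + 4.97956 + 71.99020 = 81.63459

£81.63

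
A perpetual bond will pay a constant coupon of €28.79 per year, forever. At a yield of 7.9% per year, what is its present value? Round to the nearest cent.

€364.43

Level perpetuity: PV = C / r = €28.79 / 0.079 = €364.43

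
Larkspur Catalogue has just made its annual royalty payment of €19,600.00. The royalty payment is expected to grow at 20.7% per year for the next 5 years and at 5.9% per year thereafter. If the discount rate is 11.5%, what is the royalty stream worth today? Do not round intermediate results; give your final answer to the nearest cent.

D_1 = 23657.20000
D_2 = 28554.24040
D_3 = 34464.96816
D_4 = 41599.21657
D_5 = 50210.25440
Terminal value at year 5: TV = D_5×(1+g_2)/(r−g_2) = 53172.65941/0.056 = 949511.77523
P_0 = D_1/(1+r)^1 + D_2/(1+r)^2 + D_3/(1+r)^3 + D_4/(1+r)^4 + D_5/(1+r)^5 + TV/(1+r)^5
    = 21217.21973 + 22967.87822 + 24862.98566 + 26914.46071 + 29135.20545 + 550967.54594 = 676065.29571

€676065.30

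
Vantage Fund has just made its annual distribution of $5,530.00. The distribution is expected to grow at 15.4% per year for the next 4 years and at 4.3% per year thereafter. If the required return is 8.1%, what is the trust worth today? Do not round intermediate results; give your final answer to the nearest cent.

$223242.31

D_1 = 6381.62000
D_2 = 7364.38948
D_3 = 8498.50546
D_4 = 9807.27530
Terminal value at year 4: TV = D_4×(1+g_2)/(r−g_2) = 10228.98814/0.038 = 269183.89839
P_0 = D_1/(1+r)^1 + D_2/(1+r)^2 + D_3/(1+r)^3 + D_4/(1+r)^4 + TV/(1+r)^4
    = 5903.44126 + 6302.10103 + 6727.68232 + 7182.00314 + 197127.08623 = 223242.31398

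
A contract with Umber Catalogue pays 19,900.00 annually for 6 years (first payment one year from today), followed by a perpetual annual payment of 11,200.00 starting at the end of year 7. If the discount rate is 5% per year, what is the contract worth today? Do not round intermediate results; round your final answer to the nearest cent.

PV of 6-year annuity: 19,900.00 × [1 − (1+0.05)^−6] / 0.05 = 101006.27214
Perpetuity value at year 6: 11,200.00 / 0.05 = 224000.00000
PV of perpetuity: 224000.00000 / (1+0.05)^6 = 167152.24885
Total PV = 101006.27214 + 167152.24885 = 268158.52099

268158.52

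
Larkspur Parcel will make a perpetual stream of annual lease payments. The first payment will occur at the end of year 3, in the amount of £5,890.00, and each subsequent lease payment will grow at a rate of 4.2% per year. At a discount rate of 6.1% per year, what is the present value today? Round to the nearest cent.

Value at end of year 2: C₁ / (r − g) = £5,890.00 / (0.061 − 0.042) = £310,000.0000
Discount to today: PV = £310,000.0000 / (1 + 0.061)^2 = £310,000.0000 / 1.125721 = £275,379.07

£275379.07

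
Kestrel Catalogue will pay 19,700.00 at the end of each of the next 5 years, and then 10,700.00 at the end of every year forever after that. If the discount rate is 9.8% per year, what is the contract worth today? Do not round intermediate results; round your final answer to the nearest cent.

PV of 5-year annuity: 19,700.00 × [1 − (1+0.098)^−5] / 0.098 = 75061.62690
Perpetuity value at year 5: 10,700.00 / 0.098 = 109183.67347
PV of perpetuity: 109183.67347 / (1+0.098)^5 = 68414.16038
Total PV = 75061.62690 + 68414.16038 = 143475.78728

143475.79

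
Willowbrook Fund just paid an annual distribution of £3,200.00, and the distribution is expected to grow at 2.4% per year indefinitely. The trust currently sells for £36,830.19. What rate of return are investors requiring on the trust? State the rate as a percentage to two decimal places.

11.30%

D₁ = £3,200.00 × 1.024 = £3,276.8000
P = D₁/(r − g) ⇒ r = D₁/P + g = £3,276.8000/£36,830.19 + 0.024 = 0.088970 + 0.024 = 0.112970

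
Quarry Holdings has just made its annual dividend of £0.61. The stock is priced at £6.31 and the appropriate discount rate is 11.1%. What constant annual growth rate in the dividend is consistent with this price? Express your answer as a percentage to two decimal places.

P = D₀(1+g)/(r−g) ⇒ P(r−g) = D₀(1+g) ⇒ g(P+D₀) = P·r − D₀
g = (P·r − D₀)/(P + D₀) = (£6.31×0.111 − £0.61) / (£6.31 + £0.61) = 0.013065

1.31%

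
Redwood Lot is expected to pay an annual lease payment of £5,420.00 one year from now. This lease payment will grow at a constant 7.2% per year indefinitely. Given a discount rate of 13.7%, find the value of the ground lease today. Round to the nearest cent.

Growing perpetuity: P = D₁ / (r − g) = £5,420.0000 / (0.137 − 0.072) = £83,384.62

£83384.62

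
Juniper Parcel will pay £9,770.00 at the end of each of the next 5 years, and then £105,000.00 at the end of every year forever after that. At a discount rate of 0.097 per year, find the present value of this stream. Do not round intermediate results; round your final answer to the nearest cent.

PV of 5-year annuity: £9,770.00 × [1 − (1+0.097)^−5] / 0.097 = 37321.58617
Perpetuity value at year 5: £105,000.00 / 0.097 = 1082474.22680
PV of perpetuity: 1082474.22680 / (1+0.097)^5 = 681372.22598
Total PV = 37321.58617 + 681372.22598 = 718693.81215

£718693.81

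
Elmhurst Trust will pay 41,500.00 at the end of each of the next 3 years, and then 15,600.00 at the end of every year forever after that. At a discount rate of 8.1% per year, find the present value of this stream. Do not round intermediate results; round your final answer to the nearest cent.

259219.15

PV of 3-year annuity: 41,500.00 × [1 − (1+0.081)^−3] / 0.081 = 106756.83963
Perpetuity value at year 3: 15,600.00 / 0.081 = 192592.59259
PV of perpetuity: 192592.59259 / (1+0.081)^3 = 152462.31071
Total PV = 106756.83963 + 152462.31071 = 259219.15034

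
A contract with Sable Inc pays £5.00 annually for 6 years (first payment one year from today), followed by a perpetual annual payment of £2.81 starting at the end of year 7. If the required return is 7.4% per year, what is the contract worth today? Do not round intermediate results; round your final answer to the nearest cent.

PV of 6-year annuity: £5.00 × [1 − (1+0.074)^−6] / 0.074 = 23.54123
Perpetuity value at year 6: £2.81 / 0.074 = 37.97297
PV of perpetuity: 37.97297 / (1+0.074)^6 = 24.74280
Total PV = 23.54123 + 24.74280 = 48.28403

£48.28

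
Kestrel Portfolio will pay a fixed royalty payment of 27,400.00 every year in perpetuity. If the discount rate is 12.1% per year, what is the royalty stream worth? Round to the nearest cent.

226446.28

Level perpetuity: PV = C / r = 27,400.00 / 0.121 = 226,446.28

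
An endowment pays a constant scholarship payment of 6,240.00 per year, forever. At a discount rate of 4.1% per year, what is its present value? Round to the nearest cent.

152195.12

Level perpetuity: PV = C / r = 6,240.00 / 0.041 = 152,195.12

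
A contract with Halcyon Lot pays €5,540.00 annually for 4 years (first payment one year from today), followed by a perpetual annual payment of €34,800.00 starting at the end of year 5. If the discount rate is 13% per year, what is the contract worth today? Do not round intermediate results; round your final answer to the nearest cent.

PV of 4-year annuity: €5,540.00 × [1 − (1+0.13)^−4] / 0.13 = 16478.57114
Perpetuity value at year 4: €34,800.00 / 0.13 = 267692.30769
PV of perpetuity: 267692.30769 / (1+0.13)^4 = 164180.70556
Total PV = 16478.57114 + 164180.70556 = 180659.27671

€180659.28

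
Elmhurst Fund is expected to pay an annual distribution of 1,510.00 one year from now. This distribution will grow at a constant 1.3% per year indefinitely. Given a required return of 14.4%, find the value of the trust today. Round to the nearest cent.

11526.72

Growing perpetuity: P = D₁ / (r − g) = 1,510.0000 / (0.144 − 0.013) = 11,526.72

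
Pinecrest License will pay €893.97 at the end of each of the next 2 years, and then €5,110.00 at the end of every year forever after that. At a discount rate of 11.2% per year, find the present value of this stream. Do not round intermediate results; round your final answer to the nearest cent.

€38424.08

PV of 2-year annuity: €893.97 × [1 − (1+0.112)^−2] / 0.112 = 1526.88836
Perpetuity value at year 2: €5,110.00 / 0.112 = 45625.00000
PV of perpetuity: 45625.00000 / (1+0.112)^2 = 36897.19088
Total PV = 1526.88836 + 36897.19088 = 38424.07924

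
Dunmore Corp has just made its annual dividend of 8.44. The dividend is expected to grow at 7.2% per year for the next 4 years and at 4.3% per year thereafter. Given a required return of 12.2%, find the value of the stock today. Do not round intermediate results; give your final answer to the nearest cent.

D_1 = 9.04768
D_2 = 9.69911
D_3 = 10.39745
D_4 = 11.14607
Terminal value at year 4: TV = D_4×(1+g_2)/(r−g_2) = 11.62535/0.079 = 147.15628
P_0 = D_1/(1+r)^1 + D_2/(1+r)^2 + D_3/(1+r)^3 + D_4/(1+r)^4 + TV/(1+r)^4
    = 8.06389 + 7.70453 + 7.36119 + 7.03315 + 92.85545 = 123.01821

123.02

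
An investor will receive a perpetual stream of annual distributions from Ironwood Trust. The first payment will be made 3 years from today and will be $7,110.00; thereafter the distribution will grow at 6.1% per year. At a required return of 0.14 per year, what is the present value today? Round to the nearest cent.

$69252.08

Value at end of year 2: C₁ / (r − g) = $7,110.00 / (0.14 − 0.061) = $90,000.0000
Discount to today: PV = $90,000.0000 / (1 + 0.14)^2 = $90,000.0000 / 1.299600 = $69,252.08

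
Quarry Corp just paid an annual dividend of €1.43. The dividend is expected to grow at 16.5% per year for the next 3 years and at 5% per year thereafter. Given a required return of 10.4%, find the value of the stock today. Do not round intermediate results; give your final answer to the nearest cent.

€37.46

D_1 = 1.66595
D_2 = 1.94083
D_3 = 2.26107
Terminal value at year 3: TV = D_3×(1+g_2)/(r−g_2) = 2.37412/0.054 = 43.96523
P_0 = D_1/(1+r)^1 + D_2/(1+r)^2 + D_3/(1+r)^3 + TV/(1+r)^3
    = 1.50901 + 1.59239 + 1.68038 + 32.67399 = 37.45577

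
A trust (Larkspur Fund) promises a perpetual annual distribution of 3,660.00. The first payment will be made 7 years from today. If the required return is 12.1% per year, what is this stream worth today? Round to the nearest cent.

Value at end of year 6: C / r = 3,660.00 / 0.121 = 30,247.9339
Discount to today: PV = 30,247.9339 / (1 + 0.121)^6 = 30,247.9339 / 1.984420 = 15,242.70

15242.70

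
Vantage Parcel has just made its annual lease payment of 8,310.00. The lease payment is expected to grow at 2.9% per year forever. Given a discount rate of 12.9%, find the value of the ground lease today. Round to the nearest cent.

85509.90

D₁ = D₀ × (1 + g) = 8,310.00 × 1.029 = 8,550.9900
Growing perpetuity: P = D₁ / (r − g) = 8,550.9900 / (0.129 − 0.029) = 85,509.90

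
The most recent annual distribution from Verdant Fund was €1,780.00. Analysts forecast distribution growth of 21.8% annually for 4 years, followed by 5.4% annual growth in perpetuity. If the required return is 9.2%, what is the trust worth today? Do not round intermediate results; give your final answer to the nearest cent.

€85839.29

D_1 = 2168.04000
D_2 = 2640.67272
D_3 = 3216.33937
D_4 = 3917.50136
Terminal value at year 4: TV = D_4×(1+g_2)/(r−g_2) = 4129.04643/0.038 = 108659.11657
P_0 = D_1/(1+r)^1 + D_2/(1+r)^2 + D_3/(1+r)^3 + D_4/(1+r)^4 + TV/(1+r)^4
    = 1985.38462 + 2214.46746 + 2469.98293 + 2754.98096 + 76414.47194 = 85839.28790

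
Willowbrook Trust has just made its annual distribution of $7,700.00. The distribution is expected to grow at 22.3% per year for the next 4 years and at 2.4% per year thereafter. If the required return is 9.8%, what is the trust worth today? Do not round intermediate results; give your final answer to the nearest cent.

D_1 = 9417.10000
D_2 = 11517.11330
D_3 = 14085.42957
D_4 = 17226.48036
Terminal value at year 4: TV = D_4×(1+g_2)/(r−g_2) = 17639.91589/0.074 = 238377.24173
P_0 = D_1/(1+r)^1 + D_2/(1+r)^2 + D_3/(1+r)^3 + D_4/(1+r)^4 + TV/(1+r)^4
    = 8576.59381 + 9552.98199 + 10640.52548 + 11851.87856 + 164004.37359 = 204626.35343

$204626.35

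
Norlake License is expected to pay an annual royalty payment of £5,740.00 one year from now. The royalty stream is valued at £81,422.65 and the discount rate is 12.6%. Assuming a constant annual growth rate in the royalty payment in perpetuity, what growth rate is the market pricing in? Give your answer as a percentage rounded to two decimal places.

5.55%

P = D₁/(r−g) ⇒ g = r − D₁/P = 0.126 − £5,740.00/£81,422.65 = 0.055504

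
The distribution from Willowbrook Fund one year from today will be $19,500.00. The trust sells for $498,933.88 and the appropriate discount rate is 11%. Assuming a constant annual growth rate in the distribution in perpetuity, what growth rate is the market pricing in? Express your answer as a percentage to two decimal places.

7.09%

P = D₁/(r−g) ⇒ g = r − D₁/P = 0.11 − $19,500.00/$498,933.88 = 0.070917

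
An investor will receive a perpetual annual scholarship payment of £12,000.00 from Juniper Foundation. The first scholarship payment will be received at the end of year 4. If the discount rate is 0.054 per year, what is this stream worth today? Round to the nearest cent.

Value at end of year 3: C / r = £12,000.00 / 0.054 = £222,222.2222
Discount to today: PV = £222,222.2222 / (1 + 0.054)^3 = £222,222.2222 / 1.170905 = £189,786.65

£189786.65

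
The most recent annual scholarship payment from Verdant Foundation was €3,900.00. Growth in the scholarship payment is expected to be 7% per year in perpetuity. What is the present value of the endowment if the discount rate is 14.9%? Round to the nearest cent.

€52822.78

D₁ = D₀ × (1 + g) = €3,900.00 × 1.07 = €4,173.0000
Growing perpetuity: P = D₁ / (r − g) = €4,173.0000 / (0.149 − 0.07) = €52,822.78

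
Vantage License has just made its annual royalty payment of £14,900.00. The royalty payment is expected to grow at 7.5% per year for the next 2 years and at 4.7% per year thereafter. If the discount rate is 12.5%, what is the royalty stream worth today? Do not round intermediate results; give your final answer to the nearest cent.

£210463.56

D_1 = 16017.50000
D_2 = 17218.81250
Terminal value at year 2: TV = D_2×(1+g_2)/(r−g_2) = 18028.09669/0.078 = 231129.44471
P_0 = D_1/(1+r)^1 + D_2/(1+r)^2 + TV/(1+r)^2
    = 14237.77778 + 13604.98765 + 182620.79582 = 210463.56125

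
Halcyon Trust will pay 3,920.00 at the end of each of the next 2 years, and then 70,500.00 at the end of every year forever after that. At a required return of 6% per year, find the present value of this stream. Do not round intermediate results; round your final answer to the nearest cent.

1052932.72

PV of 2-year annuity: 3,920.00 × [1 − (1+0.06)^−2] / 0.06 = 7186.89925
Perpetuity value at year 2: 70,500.00 / 0.06 = 1175000.00000
PV of perpetuity: 1175000.00000 / (1+0.06)^2 = 1045745.81702
Total PV = 7186.89925 + 1045745.81702 = 1052932.71627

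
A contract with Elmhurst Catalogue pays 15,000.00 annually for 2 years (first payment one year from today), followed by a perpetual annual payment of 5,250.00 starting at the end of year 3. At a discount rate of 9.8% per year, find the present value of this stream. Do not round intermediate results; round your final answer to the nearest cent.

70538.44

PV of 2-year annuity: 15,000.00 × [1 − (1+0.098)^−2] / 0.098 = 26103.09853
Perpetuity value at year 2: 5,250.00 / 0.098 = 53571.42857
PV of perpetuity: 53571.42857 / (1+0.098)^2 = 44435.34409
Total PV = 26103.09853 + 44435.34409 = 70538.44262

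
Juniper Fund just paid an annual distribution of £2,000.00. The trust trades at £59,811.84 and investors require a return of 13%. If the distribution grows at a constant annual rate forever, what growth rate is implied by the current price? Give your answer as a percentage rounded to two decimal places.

P = D₀(1+g)/(r−g) ⇒ P(r−g) = D₀(1+g) ⇒ g(P+D₀) = P·r − D₀
g = (P·r − D₀)/(P + D₀) = (£59,811.84×0.13 − £2,000.00) / (£59,811.84 + £2,000.00) = 0.093437

9.34%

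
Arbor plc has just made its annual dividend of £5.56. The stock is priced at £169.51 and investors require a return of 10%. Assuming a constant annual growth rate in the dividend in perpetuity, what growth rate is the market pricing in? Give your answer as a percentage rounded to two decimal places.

P = D₀(1+g)/(r−g) ⇒ P(r−g) = D₀(1+g) ⇒ g(P+D₀) = P·r − D₀
g = (P·r − D₀)/(P + D₀) = (£169.51×0.1 − £5.56) / (£169.51 + £5.56) = 0.065065

6.51%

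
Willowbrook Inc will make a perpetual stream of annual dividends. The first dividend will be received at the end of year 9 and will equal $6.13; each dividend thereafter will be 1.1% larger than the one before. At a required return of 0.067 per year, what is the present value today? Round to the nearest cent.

$65.16

Value at end of year 8: C₁ / (r − g) = $6.13 / (0.067 − 0.011) = $109.4643
Discount to today: PV = $109.4643 / (1 + 0.067)^8 = $109.4643 / 1.680023 = $65.16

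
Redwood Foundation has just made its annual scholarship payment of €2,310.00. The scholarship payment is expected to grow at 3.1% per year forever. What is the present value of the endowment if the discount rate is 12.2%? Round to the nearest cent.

€26171.54

D₁ = D₀ × (1 + g) = €2,310.00 × 1.031 = €2,381.6100
Growing perpetuity: P = D₁ / (r − g) = €2,381.6100 / (0.122 − 0.031) = €26,171.54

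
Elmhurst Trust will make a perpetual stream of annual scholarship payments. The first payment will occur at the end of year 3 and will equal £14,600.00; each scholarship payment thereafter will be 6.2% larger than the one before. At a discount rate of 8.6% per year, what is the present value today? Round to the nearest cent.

Value at end of year 2: C₁ / (r − g) = £14,600.00 / (0.086 − 0.062) = £608,333.3333
Discount to today: PV = £608,333.3333 / (1 + 0.086)^2 = £608,333.3333 / 1.179396 = £515,800.74

£515800.74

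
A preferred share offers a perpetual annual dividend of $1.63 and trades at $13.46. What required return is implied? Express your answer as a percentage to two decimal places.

12.11%

P = C/r ⇒ r = C/P = $1.63/$13.46 = 0.121100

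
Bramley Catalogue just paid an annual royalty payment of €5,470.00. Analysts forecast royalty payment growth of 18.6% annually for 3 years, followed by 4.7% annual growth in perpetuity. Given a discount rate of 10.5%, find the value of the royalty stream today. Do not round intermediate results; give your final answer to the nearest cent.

D_1 = 6487.42000
D_2 = 7694.08012
D_3 = 9125.17902
Terminal value at year 3: TV = D_3×(1+g_2)/(r−g_2) = 9554.06244/0.058 = 164725.21442
P_0 = D_1/(1+r)^1 + D_2/(1+r)^2 + D_3/(1+r)^3 + TV/(1+r)^3
    = 5870.96833 + 6301.32890 + 6763.23627 + 122088.07538 = 141023.60887

€141023.61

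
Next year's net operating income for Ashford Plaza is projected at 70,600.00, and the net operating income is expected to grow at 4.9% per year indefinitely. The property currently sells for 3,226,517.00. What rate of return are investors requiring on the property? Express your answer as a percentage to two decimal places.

P = D₁/(r − g) ⇒ r = D₁/P + g = 70,600.0000/3,226,517.00 + 0.049 = 0.021881 + 0.049 = 0.070881

7.09%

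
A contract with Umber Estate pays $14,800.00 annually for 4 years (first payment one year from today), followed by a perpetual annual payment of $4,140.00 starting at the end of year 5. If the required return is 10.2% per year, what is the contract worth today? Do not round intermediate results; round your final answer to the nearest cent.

PV of 4-year annuity: $14,800.00 × [1 − (1+0.102)^−4] / 0.102 = 46711.61753
Perpetuity value at year 4: $4,140.00 / 0.102 = 40588.23529
PV of perpetuity: 40588.23529 / (1+0.102)^4 = 27521.60715
Total PV = 46711.61753 + 27521.60715 = 74233.22468

$74233.22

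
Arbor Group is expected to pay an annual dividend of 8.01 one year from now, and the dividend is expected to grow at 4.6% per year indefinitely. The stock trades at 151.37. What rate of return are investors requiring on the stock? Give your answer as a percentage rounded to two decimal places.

P = D₁/(r − g) ⇒ r = D₁/P + g = 8.0100/151.37 + 0.046 = 0.052917 + 0.046 = 0.098917

9.89%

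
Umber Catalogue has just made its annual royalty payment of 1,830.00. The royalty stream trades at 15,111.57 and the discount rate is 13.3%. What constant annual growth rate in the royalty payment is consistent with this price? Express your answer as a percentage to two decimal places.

1.06%

P = D₀(1+g)/(r−g) ⇒ P(r−g) = D₀(1+g) ⇒ g(P+D₀) = P·r − D₀
g = (P·r − D₀)/(P + D₀) = (15,111.57×0.133 − 1,830.00) / (15,111.57 + 1,830.00) = 0.010615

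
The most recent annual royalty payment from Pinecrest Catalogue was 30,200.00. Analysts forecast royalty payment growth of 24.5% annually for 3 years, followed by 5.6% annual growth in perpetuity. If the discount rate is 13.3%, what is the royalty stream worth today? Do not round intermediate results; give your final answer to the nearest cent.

D_1 = 37599.00000
D_2 = 46810.75500
D_3 = 58279.38997
Terminal value at year 3: TV = D_3×(1+g_2)/(r−g_2) = 61543.03581/0.077 = 799260.20537
P_0 = D_1/(1+r)^1 + D_2/(1+r)^2 + D_3/(1+r)^3 + TV/(1+r)^3
    = 33185.34863 + 36465.80675 + 40070.54669 + 549538.92607 = 659260.62814

659260.63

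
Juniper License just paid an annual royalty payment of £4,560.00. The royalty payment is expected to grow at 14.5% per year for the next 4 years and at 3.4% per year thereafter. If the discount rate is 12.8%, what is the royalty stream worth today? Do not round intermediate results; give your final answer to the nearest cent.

D_1 = 5221.20000
D_2 = 5978.27400
D_3 = 6845.12373
D_4 = 7837.66667
Terminal value at year 4: TV = D_4×(1+g_2)/(r−g_2) = 8104.14734/0.094 = 86214.33338
P_0 = D_1/(1+r)^1 + D_2/(1+r)^2 + D_3/(1+r)^3 + D_4/(1+r)^4 + TV/(1+r)^4
    = 4628.72340 + 4698.48253 + 4769.29300 + 4841.17064 + 53252.87704 = 72190.54661

£72190.55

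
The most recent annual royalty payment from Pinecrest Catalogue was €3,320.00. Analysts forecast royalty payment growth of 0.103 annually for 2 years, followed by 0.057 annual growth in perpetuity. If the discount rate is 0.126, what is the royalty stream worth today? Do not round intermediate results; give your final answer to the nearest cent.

D_1 = 3661.96000
D_2 = 4039.14188
Terminal value at year 2: TV = D_2×(1+g_2)/(r−g_2) = 4269.37297/0.069 = 61874.97054
P_0 = D_1/(1+r)^1 + D_2/(1+r)^2 + TV/(1+r)^2
    = 3252.18472 + 3185.75466 + 48802.06782 = 55240.00721

€55240.01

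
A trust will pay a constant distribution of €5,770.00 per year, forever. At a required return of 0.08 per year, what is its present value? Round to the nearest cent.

€72125.00

Level perpetuity: PV = C / r = €5,770.00 / 0.08 = €72,125.00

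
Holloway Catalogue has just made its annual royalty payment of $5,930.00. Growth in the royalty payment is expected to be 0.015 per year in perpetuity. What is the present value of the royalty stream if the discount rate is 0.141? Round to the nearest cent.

D₁ = D₀ × (1 + g) = $5,930.00 × 1.015 = $6,018.9500
Growing perpetuity: P = D₁ / (r − g) = $6,018.9500 / (0.141 − 0.015) = $47,769.44

$47769.44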